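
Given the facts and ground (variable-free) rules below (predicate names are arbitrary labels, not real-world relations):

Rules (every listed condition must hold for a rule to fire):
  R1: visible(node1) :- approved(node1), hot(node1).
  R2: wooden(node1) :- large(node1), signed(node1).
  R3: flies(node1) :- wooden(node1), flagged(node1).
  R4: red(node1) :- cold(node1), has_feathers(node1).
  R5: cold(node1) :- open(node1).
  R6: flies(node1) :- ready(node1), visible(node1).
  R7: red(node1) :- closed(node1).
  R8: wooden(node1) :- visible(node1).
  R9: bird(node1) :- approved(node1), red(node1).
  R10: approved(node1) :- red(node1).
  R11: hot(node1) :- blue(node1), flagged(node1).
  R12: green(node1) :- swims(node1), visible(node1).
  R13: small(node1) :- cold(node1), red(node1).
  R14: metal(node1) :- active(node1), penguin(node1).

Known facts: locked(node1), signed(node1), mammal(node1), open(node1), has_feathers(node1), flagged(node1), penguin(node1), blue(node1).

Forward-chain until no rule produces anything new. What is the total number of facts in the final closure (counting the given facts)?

17

Round 1: R5 [cold(node1) :- open(node1).]; R11 [hot(node1) :- blue(node1), flagged(node1).]. New: cold(node1), hot(node1).
Round 2: R4 [red(node1) :- cold(node1), has_feathers(node1).]. New: red(node1).
Round 3: R10 [approved(node1) :- red(node1).]; R13 [small(node1) :- cold(node1), red(node1).]. New: approved(node1), small(node1).
Round 4: R1 [visible(node1) :- approved(node1), hot(node1).]; R9 [bird(node1) :- approved(node1), red(node1).]. New: visible(node1), bird(node1).
Round 5: R8 [wooden(node1) :- visible(node1).]. New: wooden(node1).
Round 6: R3 [flies(node1) :- wooden(node1), flagged(node1).]. New: flies(node1).
Closure: {approved(node1), bird(node1), blue(node1), cold(node1), flagged(node1), flies(node1), has_feathers(node1), hot(node1), locked(node1), mammal(node1), open(node1), penguin(node1), red(node1), signed(node1), small(node1), visible(node1), wooden(node1)} — 17 facts.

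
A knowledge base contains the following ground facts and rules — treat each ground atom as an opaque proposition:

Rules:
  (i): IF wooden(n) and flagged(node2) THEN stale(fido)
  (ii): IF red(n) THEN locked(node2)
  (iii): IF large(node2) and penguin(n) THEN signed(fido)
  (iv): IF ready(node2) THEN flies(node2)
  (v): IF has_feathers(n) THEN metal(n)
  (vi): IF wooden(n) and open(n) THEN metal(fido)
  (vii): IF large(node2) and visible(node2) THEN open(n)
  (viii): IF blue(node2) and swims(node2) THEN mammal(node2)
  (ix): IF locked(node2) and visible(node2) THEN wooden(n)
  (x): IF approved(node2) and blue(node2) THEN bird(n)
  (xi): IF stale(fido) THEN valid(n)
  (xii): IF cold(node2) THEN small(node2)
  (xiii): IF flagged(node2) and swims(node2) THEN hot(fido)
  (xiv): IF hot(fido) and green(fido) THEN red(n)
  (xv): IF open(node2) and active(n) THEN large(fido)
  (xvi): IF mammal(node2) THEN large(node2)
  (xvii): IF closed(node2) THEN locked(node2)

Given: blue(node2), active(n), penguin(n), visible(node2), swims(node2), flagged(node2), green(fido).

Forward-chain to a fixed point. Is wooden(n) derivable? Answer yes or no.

[1] (viii) [IF blue(node2) and swims(node2) THEN mammal(node2)]; (xiii) [IF flagged(node2) and swims(node2) THEN hot(fido)]. ⇒ new: mammal(node2), hot(fido).
[2] (xiv) [IF hot(fido) and green(fido) THEN red(n)]; (xvi) [IF mammal(node2) THEN large(node2)]. ⇒ new: red(n), large(node2).
[3] (ii) [IF red(n) THEN locked(node2)]; (iii) [IF large(node2) and penguin(n) THEN signed(fido)]; (vii) [IF large(node2) and visible(node2) THEN open(n)]. ⇒ new: locked(node2), signed(fido), open(n).
[4] (ix) [IF locked(node2) and visible(node2) THEN wooden(n)]. ⇒ new: wooden(n).
[5] (i) [IF wooden(n) and flagged(node2) THEN stale(fido)]; (vi) [IF wooden(n) and open(n) THEN metal(fido)]. ⇒ new: stale(fido), metal(fido).
[6] (xi) [IF stale(fido) THEN valid(n)]. ⇒ new: valid(n).
wooden(n) appears in round 4, so it is derivable.

yes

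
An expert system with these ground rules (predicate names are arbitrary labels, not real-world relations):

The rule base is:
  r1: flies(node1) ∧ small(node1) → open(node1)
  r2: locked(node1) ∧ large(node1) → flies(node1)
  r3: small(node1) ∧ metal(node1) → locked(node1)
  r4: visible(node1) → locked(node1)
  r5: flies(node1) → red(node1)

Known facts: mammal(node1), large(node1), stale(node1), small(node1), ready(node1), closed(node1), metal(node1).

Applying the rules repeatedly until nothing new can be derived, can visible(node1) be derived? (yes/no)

Round 1 fires r3, giving locked(node1).
Round 2 fires r2, giving flies(node1).
Round 3 fires r1, r5, giving open(node1), red(node1).
Fixed point reached. No rule has visible(node1) as a consequent, and it is not given.

no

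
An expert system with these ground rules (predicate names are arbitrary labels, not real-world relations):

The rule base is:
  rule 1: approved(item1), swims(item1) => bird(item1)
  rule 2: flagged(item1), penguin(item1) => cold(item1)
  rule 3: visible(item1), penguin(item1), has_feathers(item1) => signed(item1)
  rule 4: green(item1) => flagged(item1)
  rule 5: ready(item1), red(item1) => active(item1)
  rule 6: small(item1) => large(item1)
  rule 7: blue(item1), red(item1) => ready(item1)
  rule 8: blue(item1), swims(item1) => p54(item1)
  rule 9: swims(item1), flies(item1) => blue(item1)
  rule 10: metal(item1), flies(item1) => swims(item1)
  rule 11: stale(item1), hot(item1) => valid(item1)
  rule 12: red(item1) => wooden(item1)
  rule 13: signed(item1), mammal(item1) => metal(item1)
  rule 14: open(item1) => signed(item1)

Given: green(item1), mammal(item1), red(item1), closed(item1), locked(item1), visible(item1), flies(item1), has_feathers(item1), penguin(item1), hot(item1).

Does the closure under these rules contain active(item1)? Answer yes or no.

yes

Round 1: rule 3 [visible(item1), penguin(item1), has_feathers(item1) => signed(item1)]; rule 4 [green(item1) => flagged(item1)]; rule 12 [red(item1) => wooden(item1)]. New: signed(item1), flagged(item1), wooden(item1).
Round 2: rule 2 [flagged(item1), penguin(item1) => cold(item1)]; rule 13 [signed(item1), mammal(item1) => metal(item1)]. New: cold(item1), metal(item1).
Round 3: rule 10 [metal(item1), flies(item1) => swims(item1)]. New: swims(item1).
Round 4: rule 9 [swims(item1), flies(item1) => blue(item1)]. New: blue(item1).
Round 5: rule 7 [blue(item1), red(item1) => ready(item1)]; rule 8 [blue(item1), swims(item1) => p54(item1)]. New: ready(item1), p54(item1).
Round 6: rule 5 [ready(item1), red(item1) => active(item1)]. New: active(item1).
active(item1) appears in round 6, so it is derivable.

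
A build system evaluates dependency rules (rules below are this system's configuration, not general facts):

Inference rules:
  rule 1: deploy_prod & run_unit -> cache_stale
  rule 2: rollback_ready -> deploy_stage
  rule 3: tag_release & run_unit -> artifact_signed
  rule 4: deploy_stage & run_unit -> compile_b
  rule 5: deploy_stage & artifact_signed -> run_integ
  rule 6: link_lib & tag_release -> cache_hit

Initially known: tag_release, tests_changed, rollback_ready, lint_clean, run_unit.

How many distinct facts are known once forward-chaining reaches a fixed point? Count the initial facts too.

9

Round 1: rule 2 [rollback_ready -> deploy_stage]; rule 3 [tag_release & run_unit -> artifact_signed]. Adds deploy_stage, artifact_signed.
Round 2: rule 4 [deploy_stage & run_unit -> compile_b]; rule 5 [deploy_stage & artifact_signed -> run_integ]. Adds compile_b, run_integ.
Closure: {artifact_signed, compile_b, deploy_stage, lint_clean, rollback_ready, run_integ, run_unit, tag_release, tests_changed} — 9 facts.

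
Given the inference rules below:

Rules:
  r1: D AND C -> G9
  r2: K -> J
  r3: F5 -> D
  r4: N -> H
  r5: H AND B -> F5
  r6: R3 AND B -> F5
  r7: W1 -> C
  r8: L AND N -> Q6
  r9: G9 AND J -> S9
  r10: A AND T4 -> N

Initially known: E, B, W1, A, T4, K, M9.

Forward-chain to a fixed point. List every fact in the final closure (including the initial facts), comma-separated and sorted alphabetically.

Round 1 — r2, r7, r10, derive J, C, N.
Round 2 — r4, derive H.
Round 3 — r5, derive F5.
Round 4 — r3, derive D.
Round 5 — r1, derive G9.
Round 6 — r9, derive S9.

A, B, C, D, E, F5, G9, H, J, K, M9, N, S9, T4, W1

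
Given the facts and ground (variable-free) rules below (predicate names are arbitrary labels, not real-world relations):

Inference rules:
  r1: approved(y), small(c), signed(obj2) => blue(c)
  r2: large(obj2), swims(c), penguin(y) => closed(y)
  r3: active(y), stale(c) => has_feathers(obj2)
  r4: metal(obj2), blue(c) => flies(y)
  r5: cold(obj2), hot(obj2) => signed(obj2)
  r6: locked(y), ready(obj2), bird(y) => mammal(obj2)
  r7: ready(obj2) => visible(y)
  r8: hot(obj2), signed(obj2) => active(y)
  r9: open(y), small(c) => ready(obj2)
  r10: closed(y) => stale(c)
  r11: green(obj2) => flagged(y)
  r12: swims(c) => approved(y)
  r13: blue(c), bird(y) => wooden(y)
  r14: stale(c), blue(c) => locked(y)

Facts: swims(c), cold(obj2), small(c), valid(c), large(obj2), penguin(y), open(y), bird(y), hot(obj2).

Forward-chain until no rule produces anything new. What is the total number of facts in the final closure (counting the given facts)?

21

Round 1: r2 [large(obj2), swims(c), penguin(y) => closed(y)]; r5 [cold(obj2), hot(obj2) => signed(obj2)]; r9 [open(y), small(c) => ready(obj2)]; r12 [swims(c) => approved(y)]. New: closed(y), signed(obj2), ready(obj2), approved(y).
Round 2: r1 [approved(y), small(c), signed(obj2) => blue(c)]; r7 [ready(obj2) => visible(y)]; r8 [hot(obj2), signed(obj2) => active(y)]; r10 [closed(y) => stale(c)]. New: blue(c), visible(y), active(y), stale(c).
Round 3: r3 [active(y), stale(c) => has_feathers(obj2)]; r13 [blue(c), bird(y) => wooden(y)]; r14 [stale(c), blue(c) => locked(y)]. New: has_feathers(obj2), wooden(y), locked(y).
Round 4: r6 [locked(y), ready(obj2), bird(y) => mammal(obj2)]. New: mammal(obj2).
Closure: {active(y), approved(y), bird(y), blue(c), closed(y), cold(obj2), has_feathers(obj2), hot(obj2), large(obj2), locked(y), mammal(obj2), open(y), penguin(y), ready(obj2), signed(obj2), small(c), stale(c), swims(c), valid(c), visible(y), wooden(y)} — 21 facts.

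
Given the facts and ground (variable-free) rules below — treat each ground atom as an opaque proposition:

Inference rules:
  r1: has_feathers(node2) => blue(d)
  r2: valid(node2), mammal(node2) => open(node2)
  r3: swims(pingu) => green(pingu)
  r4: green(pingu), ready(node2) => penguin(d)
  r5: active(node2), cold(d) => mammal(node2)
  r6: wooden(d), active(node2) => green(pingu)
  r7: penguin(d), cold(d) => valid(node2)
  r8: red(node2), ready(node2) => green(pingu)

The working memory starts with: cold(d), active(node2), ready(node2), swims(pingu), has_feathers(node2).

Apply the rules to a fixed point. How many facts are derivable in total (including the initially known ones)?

11

Round 1 fires r1, r3, r5, giving blue(d), green(pingu), mammal(node2).
Round 2 fires r4, giving penguin(d).
Round 3 fires r7, giving valid(node2).
Round 4 fires r2, giving open(node2).
Closure: {active(node2), blue(d), cold(d), green(pingu), has_feathers(node2), mammal(node2), open(node2), penguin(d), ready(node2), swims(pingu), valid(node2)} — 11 facts.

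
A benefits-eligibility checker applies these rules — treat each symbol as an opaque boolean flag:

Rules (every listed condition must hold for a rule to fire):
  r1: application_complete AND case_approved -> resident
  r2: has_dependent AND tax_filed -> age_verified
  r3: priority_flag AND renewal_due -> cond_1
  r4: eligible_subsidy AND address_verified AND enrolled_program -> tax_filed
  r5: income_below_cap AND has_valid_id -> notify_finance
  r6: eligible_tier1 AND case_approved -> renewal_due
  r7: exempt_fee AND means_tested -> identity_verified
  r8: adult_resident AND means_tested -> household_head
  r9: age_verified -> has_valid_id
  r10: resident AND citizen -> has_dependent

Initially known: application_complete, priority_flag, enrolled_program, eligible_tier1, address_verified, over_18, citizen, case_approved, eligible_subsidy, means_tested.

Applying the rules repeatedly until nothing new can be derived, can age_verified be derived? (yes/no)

[1] r1 [application_complete AND case_approved -> resident]; r4 [eligible_subsidy AND address_verified AND enrolled_program -> tax_filed]; r6 [eligible_tier1 AND case_approved -> renewal_due]. ⇒ new: resident, tax_filed, renewal_due.
[2] r3 [priority_flag AND renewal_due -> cond_1]; r10 [resident AND citizen -> has_dependent]. ⇒ new: cond_1, has_dependent.
[3] r2 [has_dependent AND tax_filed -> age_verified]. ⇒ new: age_verified.
[4] r9 [age_verified -> has_valid_id]. ⇒ new: has_valid_id.
age_verified appears in round 3, so it is derivable.

yes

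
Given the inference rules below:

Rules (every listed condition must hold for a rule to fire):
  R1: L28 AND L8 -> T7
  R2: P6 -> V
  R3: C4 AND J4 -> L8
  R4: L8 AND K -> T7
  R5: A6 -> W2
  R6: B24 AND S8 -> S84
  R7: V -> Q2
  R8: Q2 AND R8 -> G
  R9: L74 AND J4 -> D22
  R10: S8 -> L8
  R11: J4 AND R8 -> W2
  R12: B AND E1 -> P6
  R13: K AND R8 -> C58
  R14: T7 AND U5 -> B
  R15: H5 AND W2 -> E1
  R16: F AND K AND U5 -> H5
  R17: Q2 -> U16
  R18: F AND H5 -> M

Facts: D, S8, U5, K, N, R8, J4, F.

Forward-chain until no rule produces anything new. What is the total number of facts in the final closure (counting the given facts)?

21

Round 1: R10 [S8 -> L8]; R11 [J4 AND R8 -> W2]; R13 [K AND R8 -> C58]; R16 [F AND K AND U5 -> H5]. Adds L8, W2, C58, H5.
Round 2: R4 [L8 AND K -> T7]; R15 [H5 AND W2 -> E1]; R18 [F AND H5 -> M]. Adds T7, E1, M.
Round 3: R14 [T7 AND U5 -> B]. Adds B.
Round 4: R12 [B AND E1 -> P6]. Adds P6.
Round 5: R2 [P6 -> V]. Adds V.
Round 6: R7 [V -> Q2]. Adds Q2.
Round 7: R8 [Q2 AND R8 -> G]; R17 [Q2 -> U16]. Adds G, U16.
Closure: {B, C58, D, E1, F, G, H5, J4, K, L8, M, N, P6, Q2, R8, S8, T7, U16, U5, V, W2} — 21 facts.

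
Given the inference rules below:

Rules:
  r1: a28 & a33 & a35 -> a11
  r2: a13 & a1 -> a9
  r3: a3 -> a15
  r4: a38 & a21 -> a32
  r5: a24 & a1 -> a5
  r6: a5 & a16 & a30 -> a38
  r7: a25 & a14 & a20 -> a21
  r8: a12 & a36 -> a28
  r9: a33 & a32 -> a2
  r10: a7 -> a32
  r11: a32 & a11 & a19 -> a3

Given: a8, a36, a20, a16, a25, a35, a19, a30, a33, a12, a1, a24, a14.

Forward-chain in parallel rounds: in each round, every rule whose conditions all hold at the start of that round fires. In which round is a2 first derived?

4

Round 1 fires r5, r7, r8, giving a5, a21, a28.
Round 2 fires r1, r6, giving a11, a38.
Round 3 fires r4, giving a32.
Round 4 fires r9, r11, giving a2, a3.
a2 first appears in round 4.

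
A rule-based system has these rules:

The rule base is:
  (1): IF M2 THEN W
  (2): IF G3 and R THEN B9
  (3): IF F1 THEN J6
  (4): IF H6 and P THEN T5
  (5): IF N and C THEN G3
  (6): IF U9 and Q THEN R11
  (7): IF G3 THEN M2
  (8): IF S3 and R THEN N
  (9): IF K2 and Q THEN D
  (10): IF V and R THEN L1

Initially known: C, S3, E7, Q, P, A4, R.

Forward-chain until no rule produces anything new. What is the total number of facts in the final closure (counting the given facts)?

12

Round 1: (8) [IF S3 and R THEN N]. New: N.
Round 2: (5) [IF N and C THEN G3]. New: G3.
Round 3: (2) [IF G3 and R THEN B9]; (7) [IF G3 THEN M2]. New: B9, M2.
Round 4: (1) [IF M2 THEN W]. New: W.
Closure: {A4, B9, C, E7, G3, M2, N, P, Q, R, S3, W} — 12 facts.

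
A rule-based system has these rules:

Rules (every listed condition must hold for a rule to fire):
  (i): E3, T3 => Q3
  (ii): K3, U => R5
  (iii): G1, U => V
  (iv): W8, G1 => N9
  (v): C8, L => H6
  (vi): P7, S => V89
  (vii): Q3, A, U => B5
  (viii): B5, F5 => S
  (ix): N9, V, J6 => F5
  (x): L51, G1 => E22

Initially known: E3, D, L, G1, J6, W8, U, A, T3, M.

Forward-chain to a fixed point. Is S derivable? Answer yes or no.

Round 1: (i) [E3, T3 => Q3]; (iii) [G1, U => V]; (iv) [W8, G1 => N9]. Adds Q3, V, N9.
Round 2: (vii) [Q3, A, U => B5]; (ix) [N9, V, J6 => F5]. Adds B5, F5.
Round 3: (viii) [B5, F5 => S]. Adds S.
S appears in round 3, so it is derivable.

yes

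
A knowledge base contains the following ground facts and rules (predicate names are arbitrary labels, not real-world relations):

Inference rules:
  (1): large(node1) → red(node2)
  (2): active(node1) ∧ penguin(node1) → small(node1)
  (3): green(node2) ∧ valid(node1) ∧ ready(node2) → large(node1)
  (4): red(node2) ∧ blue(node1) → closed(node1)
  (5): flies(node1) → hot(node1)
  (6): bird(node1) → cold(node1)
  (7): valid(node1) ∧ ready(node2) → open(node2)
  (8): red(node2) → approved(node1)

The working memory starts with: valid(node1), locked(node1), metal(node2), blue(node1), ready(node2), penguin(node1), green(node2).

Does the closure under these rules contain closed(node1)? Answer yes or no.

yes

Round 1: (3) [green(node2) ∧ valid(node1) ∧ ready(node2) → large(node1)]; (7) [valid(node1) ∧ ready(node2) → open(node2)]. New: large(node1), open(node2).
Round 2: (1) [large(node1) → red(node2)]. New: red(node2).
Round 3: (4) [red(node2) ∧ blue(node1) → closed(node1)]; (8) [red(node2) → approved(node1)]. New: closed(node1), approved(node1).
closed(node1) appears in round 3, so it is derivable.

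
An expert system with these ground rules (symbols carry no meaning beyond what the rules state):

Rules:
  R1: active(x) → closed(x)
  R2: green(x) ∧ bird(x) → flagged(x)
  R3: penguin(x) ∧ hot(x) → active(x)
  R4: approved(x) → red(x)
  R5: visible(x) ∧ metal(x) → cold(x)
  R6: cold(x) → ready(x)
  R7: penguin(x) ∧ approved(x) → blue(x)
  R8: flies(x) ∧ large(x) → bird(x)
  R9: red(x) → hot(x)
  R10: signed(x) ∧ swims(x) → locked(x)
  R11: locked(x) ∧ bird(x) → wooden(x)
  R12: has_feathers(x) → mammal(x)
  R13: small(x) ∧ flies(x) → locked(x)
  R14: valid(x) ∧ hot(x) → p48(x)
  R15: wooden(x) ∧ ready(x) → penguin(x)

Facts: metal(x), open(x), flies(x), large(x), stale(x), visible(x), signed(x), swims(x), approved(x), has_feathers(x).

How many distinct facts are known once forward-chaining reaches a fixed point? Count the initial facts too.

22

Round 1 fires R4, R5, R8, R10, R12, giving red(x), cold(x), bird(x), locked(x), mammal(x).
Round 2 fires R6, R9, R11, giving ready(x), hot(x), wooden(x).
Round 3 fires R15, giving penguin(x).
Round 4 fires R3, R7, giving active(x), blue(x).
Round 5 fires R1, giving closed(x).
Closure: {active(x), approved(x), bird(x), blue(x), closed(x), cold(x), flies(x), has_feathers(x), hot(x), large(x), locked(x), mammal(x), metal(x), open(x), penguin(x), ready(x), red(x), signed(x), stale(x), swims(x), visible(x), wooden(x)} — 22 facts.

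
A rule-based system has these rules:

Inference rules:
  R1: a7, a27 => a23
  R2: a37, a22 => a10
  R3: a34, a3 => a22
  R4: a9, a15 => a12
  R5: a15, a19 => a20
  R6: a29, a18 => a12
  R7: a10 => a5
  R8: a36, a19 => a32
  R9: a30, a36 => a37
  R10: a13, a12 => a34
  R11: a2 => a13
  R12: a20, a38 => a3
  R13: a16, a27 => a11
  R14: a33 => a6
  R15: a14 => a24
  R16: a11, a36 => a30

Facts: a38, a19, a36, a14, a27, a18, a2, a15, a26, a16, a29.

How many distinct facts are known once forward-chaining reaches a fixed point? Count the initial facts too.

[1] R5 [a15, a19 => a20]; R6 [a29, a18 => a12]; R8 [a36, a19 => a32]; R11 [a2 => a13]; R13 [a16, a27 => a11]; R15 [a14 => a24]. ⇒ new: a20, a12, a32, a13, a11, a24.
[2] R10 [a13, a12 => a34]; R12 [a20, a38 => a3]; R16 [a11, a36 => a30]. ⇒ new: a34, a3, a30.
[3] R3 [a34, a3 => a22]; R9 [a30, a36 => a37]. ⇒ new: a22, a37.
[4] R2 [a37, a22 => a10]. ⇒ new: a10.
[5] R7 [a10 => a5]. ⇒ new: a5.
Closure: {a10, a11, a12, a13, a14, a15, a16, a18, a19, a2, a20, a22, a24, a26, a27, a29, a3, a30, a32, a34, a36, a37, a38, a5} — 24 facts.

24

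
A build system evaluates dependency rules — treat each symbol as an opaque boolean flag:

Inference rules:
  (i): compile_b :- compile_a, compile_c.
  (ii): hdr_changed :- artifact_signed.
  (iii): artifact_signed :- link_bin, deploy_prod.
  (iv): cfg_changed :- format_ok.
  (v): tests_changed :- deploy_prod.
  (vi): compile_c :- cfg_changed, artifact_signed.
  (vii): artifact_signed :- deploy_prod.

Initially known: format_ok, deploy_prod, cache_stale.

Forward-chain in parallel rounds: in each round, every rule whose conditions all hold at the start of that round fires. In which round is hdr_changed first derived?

Round 1: (iv) [cfg_changed :- format_ok.]; (v) [tests_changed :- deploy_prod.]; (vii) [artifact_signed :- deploy_prod.]. New: cfg_changed, tests_changed, artifact_signed.
Round 2: (ii) [hdr_changed :- artifact_signed.]; (vi) [compile_c :- cfg_changed, artifact_signed.]. New: hdr_changed, compile_c.
hdr_changed first appears in round 2.

2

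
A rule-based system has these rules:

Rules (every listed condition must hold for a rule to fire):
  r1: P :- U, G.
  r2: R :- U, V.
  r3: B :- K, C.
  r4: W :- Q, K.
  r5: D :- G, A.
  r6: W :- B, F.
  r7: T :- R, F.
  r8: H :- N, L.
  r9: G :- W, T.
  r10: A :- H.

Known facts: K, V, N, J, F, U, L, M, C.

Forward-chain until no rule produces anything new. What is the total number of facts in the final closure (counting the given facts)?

18

Round 1: r2 [R :- U, V.]; r3 [B :- K, C.]; r8 [H :- N, L.]. Adds R, B, H.
Round 2: r6 [W :- B, F.]; r7 [T :- R, F.]; r10 [A :- H.]. Adds W, T, A.
Round 3: r9 [G :- W, T.]. Adds G.
Round 4: r1 [P :- U, G.]; r5 [D :- G, A.]. Adds P, D.
Closure: {A, B, C, D, F, G, H, J, K, L, M, N, P, R, T, U, V, W} — 18 facts.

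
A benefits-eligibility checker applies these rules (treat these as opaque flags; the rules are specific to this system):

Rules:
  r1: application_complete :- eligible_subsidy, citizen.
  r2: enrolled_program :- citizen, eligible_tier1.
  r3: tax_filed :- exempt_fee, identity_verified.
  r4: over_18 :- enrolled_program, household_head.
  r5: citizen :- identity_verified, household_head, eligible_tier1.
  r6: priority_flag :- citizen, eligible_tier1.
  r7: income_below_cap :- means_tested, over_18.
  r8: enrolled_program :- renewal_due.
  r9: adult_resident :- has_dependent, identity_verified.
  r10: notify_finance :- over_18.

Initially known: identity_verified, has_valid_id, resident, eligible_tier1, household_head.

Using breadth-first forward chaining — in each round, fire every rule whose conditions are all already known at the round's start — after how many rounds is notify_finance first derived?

Round 1 — r5, derive citizen.
Round 2 — r2, r6, derive enrolled_program, priority_flag.
Round 3 — r4, derive over_18.
Round 4 — r10, derive notify_finance.
notify_finance first appears in round 4.

4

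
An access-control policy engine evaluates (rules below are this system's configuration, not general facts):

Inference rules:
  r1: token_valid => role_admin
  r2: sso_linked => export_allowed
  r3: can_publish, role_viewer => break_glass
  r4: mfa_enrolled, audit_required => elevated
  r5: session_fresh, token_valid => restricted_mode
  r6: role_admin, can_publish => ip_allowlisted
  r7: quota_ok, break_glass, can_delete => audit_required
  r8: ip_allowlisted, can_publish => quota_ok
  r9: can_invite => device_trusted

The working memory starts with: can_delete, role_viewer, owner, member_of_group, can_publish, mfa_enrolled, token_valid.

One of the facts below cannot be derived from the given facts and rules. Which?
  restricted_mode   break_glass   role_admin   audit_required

restricted_mode

Round 1: r1 [token_valid => role_admin]; r3 [can_publish, role_viewer => break_glass]. New: role_admin, break_glass.
Round 2: r6 [role_admin, can_publish => ip_allowlisted]. New: ip_allowlisted.
Round 3: r8 [ip_allowlisted, can_publish => quota_ok]. New: quota_ok.
Round 4: r7 [quota_ok, break_glass, can_delete => audit_required]. New: audit_required.
Round 5: r4 [mfa_enrolled, audit_required => elevated]. New: elevated.
Derived: audit_required (round 4), role_admin (round 1), break_glass (round 1). restricted_mode never appears in any round.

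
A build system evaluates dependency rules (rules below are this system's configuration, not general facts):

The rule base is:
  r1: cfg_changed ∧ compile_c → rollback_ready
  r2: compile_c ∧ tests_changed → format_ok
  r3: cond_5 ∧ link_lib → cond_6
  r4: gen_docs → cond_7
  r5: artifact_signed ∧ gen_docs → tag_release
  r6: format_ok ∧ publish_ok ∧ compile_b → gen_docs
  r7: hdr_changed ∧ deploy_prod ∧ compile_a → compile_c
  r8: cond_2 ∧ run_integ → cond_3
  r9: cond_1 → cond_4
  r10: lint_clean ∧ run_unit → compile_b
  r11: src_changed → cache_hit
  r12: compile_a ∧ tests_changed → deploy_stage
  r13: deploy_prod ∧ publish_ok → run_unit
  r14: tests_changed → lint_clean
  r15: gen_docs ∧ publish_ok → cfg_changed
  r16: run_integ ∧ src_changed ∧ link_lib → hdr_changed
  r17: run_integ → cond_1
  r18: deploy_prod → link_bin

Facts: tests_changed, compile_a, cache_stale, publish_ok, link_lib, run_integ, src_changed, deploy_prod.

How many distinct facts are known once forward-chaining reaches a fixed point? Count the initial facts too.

23

Round 1 — r11, r12, r13, r14, r16, r17, r18, derive cache_hit, deploy_stage, run_unit, lint_clean, hdr_changed, cond_1, link_bin.
Round 2 — r7, r9, r10, derive compile_c, cond_4, compile_b.
Round 3 — r2, derive format_ok.
Round 4 — r6, derive gen_docs.
Round 5 — r4, r15, derive cond_7, cfg_changed.
Round 6 — r1, derive rollback_ready.
Closure: {cache_hit, cache_stale, cfg_changed, compile_a, compile_b, compile_c, cond_1, cond_4, cond_7, deploy_prod, deploy_stage, format_ok, gen_docs, hdr_changed, link_bin, link_lib, lint_clean, publish_ok, rollback_ready, run_integ, run_unit, src_changed, tests_changed} — 23 facts.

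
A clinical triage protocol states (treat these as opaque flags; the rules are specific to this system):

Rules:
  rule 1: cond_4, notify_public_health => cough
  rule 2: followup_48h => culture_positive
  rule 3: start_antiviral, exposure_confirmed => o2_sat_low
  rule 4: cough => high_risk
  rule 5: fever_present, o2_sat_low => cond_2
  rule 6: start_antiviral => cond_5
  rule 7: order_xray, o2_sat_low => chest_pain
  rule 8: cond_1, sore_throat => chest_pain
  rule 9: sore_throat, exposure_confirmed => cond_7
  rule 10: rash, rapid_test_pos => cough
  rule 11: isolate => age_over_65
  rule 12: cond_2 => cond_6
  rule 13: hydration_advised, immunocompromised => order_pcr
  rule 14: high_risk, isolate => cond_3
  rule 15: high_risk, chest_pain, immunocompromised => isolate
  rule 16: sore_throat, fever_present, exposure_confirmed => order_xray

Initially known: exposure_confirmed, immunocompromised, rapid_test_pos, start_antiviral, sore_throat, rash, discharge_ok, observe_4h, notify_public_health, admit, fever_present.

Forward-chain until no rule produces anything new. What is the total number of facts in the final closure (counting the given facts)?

23

Round 1: rule 3 [start_antiviral, exposure_confirmed => o2_sat_low]; rule 6 [start_antiviral => cond_5]; rule 9 [sore_throat, exposure_confirmed => cond_7]; rule 10 [rash, rapid_test_pos => cough]; rule 16 [sore_throat, fever_present, exposure_confirmed => order_xray]. Adds o2_sat_low, cond_5, cond_7, cough, order_xray.
Round 2: rule 4 [cough => high_risk]; rule 5 [fever_present, o2_sat_low => cond_2]; rule 7 [order_xray, o2_sat_low => chest_pain]. Adds high_risk, cond_2, chest_pain.
Round 3: rule 12 [cond_2 => cond_6]; rule 15 [high_risk, chest_pain, immunocompromised => isolate]. Adds cond_6, isolate.
Round 4: rule 11 [isolate => age_over_65]; rule 14 [high_risk, isolate => cond_3]. Adds age_over_65, cond_3.
Closure: {admit, age_over_65, chest_pain, cond_2, cond_3, cond_5, cond_6, cond_7, cough, discharge_ok, exposure_confirmed, fever_present, high_risk, immunocompromised, isolate, notify_public_health, o2_sat_low, observe_4h, order_xray, rapid_test_pos, rash, sore_throat, start_antiviral} — 23 facts.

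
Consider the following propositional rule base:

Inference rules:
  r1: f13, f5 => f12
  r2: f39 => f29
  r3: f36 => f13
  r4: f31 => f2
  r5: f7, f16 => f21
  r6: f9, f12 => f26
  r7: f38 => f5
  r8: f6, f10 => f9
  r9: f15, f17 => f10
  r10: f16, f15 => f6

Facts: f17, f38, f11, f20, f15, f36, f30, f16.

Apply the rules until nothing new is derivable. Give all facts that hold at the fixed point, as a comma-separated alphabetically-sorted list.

Round 1: r3 [f36 => f13]; r7 [f38 => f5]; r9 [f15, f17 => f10]; r10 [f16, f15 => f6]. New: f13, f5, f10, f6.
Round 2: r1 [f13, f5 => f12]; r8 [f6, f10 => f9]. New: f12, f9.
Round 3: r6 [f9, f12 => f26]. New: f26.

f10, f11, f12, f13, f15, f16, f17, f20, f26, f30, f36, f38, f5, f6, f9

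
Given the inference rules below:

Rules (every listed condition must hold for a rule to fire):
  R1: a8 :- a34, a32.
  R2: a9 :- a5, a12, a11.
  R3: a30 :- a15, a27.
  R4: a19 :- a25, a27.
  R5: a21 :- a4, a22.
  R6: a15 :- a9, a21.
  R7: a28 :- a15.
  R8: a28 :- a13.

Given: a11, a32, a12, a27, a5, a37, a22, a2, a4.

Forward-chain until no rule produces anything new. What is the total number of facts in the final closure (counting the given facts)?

Round 1: R2 [a9 :- a5, a12, a11.]; R5 [a21 :- a4, a22.]. Adds a9, a21.
Round 2: R6 [a15 :- a9, a21.]. Adds a15.
Round 3: R3 [a30 :- a15, a27.]; R7 [a28 :- a15.]. Adds a30, a28.
Closure: {a11, a12, a15, a2, a21, a22, a27, a28, a30, a32, a37, a4, a5, a9} — 14 facts.

14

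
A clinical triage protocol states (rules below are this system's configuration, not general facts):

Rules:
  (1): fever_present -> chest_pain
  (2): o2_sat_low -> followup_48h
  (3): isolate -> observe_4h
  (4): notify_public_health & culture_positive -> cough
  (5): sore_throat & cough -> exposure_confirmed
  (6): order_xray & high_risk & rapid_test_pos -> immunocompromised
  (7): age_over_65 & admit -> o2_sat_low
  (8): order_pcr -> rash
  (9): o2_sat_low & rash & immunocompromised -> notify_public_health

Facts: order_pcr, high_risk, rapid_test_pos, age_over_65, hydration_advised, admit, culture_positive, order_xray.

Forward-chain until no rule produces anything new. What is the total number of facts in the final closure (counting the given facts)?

[1] (6) [order_xray & high_risk & rapid_test_pos -> immunocompromised]; (7) [age_over_65 & admit -> o2_sat_low]; (8) [order_pcr -> rash]. ⇒ new: immunocompromised, o2_sat_low, rash.
[2] (2) [o2_sat_low -> followup_48h]; (9) [o2_sat_low & rash & immunocompromised -> notify_public_health]. ⇒ new: followup_48h, notify_public_health.
[3] (4) [notify_public_health & culture_positive -> cough]. ⇒ new: cough.
Closure: {admit, age_over_65, cough, culture_positive, followup_48h, high_risk, hydration_advised, immunocompromised, notify_public_health, o2_sat_low, order_pcr, order_xray, rapid_test_pos, rash} — 14 facts.

14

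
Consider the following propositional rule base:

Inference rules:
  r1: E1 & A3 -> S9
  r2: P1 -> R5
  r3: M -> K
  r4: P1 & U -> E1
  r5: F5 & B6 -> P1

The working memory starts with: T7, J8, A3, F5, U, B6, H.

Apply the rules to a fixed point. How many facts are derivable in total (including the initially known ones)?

Round 1 fires r5, giving P1.
Round 2 fires r2, r4, giving R5, E1.
Round 3 fires r1, giving S9.
Closure: {A3, B6, E1, F5, H, J8, P1, R5, S9, T7, U} — 11 facts.

11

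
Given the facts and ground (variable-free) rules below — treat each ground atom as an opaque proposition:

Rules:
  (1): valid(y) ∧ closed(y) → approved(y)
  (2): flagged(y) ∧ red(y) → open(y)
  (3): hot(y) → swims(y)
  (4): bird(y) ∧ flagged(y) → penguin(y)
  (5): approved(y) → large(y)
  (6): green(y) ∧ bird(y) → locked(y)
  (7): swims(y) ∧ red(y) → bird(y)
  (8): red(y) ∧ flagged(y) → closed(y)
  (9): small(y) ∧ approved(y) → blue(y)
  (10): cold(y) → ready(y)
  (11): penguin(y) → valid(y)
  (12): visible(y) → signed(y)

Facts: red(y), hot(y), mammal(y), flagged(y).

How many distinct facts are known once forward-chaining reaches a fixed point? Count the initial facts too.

12

[1] (2) [flagged(y) ∧ red(y) → open(y)]; (3) [hot(y) → swims(y)]; (8) [red(y) ∧ flagged(y) → closed(y)]. ⇒ new: open(y), swims(y), closed(y).
[2] (7) [swims(y) ∧ red(y) → bird(y)]. ⇒ new: bird(y).
[3] (4) [bird(y) ∧ flagged(y) → penguin(y)]. ⇒ new: penguin(y).
[4] (11) [penguin(y) → valid(y)]. ⇒ new: valid(y).
[5] (1) [valid(y) ∧ closed(y) → approved(y)]. ⇒ new: approved(y).
[6] (5) [approved(y) → large(y)]. ⇒ new: large(y).
Closure: {approved(y), bird(y), closed(y), flagged(y), hot(y), large(y), mammal(y), open(y), penguin(y), red(y), swims(y), valid(y)} — 12 facts.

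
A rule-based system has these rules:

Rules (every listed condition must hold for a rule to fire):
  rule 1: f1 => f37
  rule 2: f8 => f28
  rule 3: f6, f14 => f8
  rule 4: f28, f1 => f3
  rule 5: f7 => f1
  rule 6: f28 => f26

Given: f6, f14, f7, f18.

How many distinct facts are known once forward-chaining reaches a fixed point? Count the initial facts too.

10

[1] rule 3 [f6, f14 => f8]; rule 5 [f7 => f1]. ⇒ new: f8, f1.
[2] rule 1 [f1 => f37]; rule 2 [f8 => f28]. ⇒ new: f37, f28.
[3] rule 4 [f28, f1 => f3]; rule 6 [f28 => f26]. ⇒ new: f3, f26.
Closure: {f1, f14, f18, f26, f28, f3, f37, f6, f7, f8} — 10 facts.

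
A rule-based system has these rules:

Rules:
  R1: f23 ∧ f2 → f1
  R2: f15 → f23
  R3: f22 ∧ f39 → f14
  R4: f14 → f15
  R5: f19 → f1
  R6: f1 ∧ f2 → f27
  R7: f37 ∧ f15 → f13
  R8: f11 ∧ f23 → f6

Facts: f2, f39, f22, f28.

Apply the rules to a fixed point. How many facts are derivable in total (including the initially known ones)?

9

Round 1 fires R3, giving f14.
Round 2 fires R4, giving f15.
Round 3 fires R2, giving f23.
Round 4 fires R1, giving f1.
Round 5 fires R6, giving f27.
Closure: {f1, f14, f15, f2, f22, f23, f27, f28, f39} — 9 facts.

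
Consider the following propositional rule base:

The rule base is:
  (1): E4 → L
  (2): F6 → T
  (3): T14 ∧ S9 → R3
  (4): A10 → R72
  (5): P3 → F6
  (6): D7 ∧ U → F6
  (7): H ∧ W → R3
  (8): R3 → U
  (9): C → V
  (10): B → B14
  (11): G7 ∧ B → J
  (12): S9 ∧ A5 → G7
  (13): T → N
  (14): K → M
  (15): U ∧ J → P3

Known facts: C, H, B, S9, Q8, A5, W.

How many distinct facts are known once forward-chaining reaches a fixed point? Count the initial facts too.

Round 1: (7) [H ∧ W → R3]; (9) [C → V]; (10) [B → B14]; (12) [S9 ∧ A5 → G7]. New: R3, V, B14, G7.
Round 2: (8) [R3 → U]; (11) [G7 ∧ B → J]. New: U, J.
Round 3: (15) [U ∧ J → P3]. New: P3.
Round 4: (5) [P3 → F6]. New: F6.
Round 5: (2) [F6 → T]. New: T.
Round 6: (13) [T → N]. New: N.
Closure: {A5, B, B14, C, F6, G7, H, J, N, P3, Q8, R3, S9, T, U, V, W} — 17 facts.

17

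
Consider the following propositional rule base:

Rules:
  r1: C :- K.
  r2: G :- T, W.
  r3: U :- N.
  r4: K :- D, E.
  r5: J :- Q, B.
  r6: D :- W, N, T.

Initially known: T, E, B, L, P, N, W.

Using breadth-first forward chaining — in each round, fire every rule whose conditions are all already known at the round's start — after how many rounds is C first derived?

3

Round 1 — r2, r3, r6, derive G, U, D.
Round 2 — r4, derive K.
Round 3 — r1, derive C.
C first appears in round 3.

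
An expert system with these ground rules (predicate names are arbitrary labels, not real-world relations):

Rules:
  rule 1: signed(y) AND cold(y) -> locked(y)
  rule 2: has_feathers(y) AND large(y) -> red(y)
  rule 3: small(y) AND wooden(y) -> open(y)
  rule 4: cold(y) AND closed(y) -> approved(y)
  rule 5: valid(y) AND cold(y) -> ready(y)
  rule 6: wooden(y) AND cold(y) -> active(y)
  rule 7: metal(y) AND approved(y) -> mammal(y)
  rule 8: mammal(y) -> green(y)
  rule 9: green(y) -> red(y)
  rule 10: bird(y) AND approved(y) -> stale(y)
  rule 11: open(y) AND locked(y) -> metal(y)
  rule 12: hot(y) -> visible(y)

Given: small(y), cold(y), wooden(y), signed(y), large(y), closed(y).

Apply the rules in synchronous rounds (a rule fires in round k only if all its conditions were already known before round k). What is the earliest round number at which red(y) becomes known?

Round 1: rule 1 [signed(y) AND cold(y) -> locked(y)]; rule 3 [small(y) AND wooden(y) -> open(y)]; rule 4 [cold(y) AND closed(y) -> approved(y)]; rule 6 [wooden(y) AND cold(y) -> active(y)]. Adds locked(y), open(y), approved(y), active(y).
Round 2: rule 11 [open(y) AND locked(y) -> metal(y)]. Adds metal(y).
Round 3: rule 7 [metal(y) AND approved(y) -> mammal(y)]. Adds mammal(y).
Round 4: rule 8 [mammal(y) -> green(y)]. Adds green(y).
Round 5: rule 9 [green(y) -> red(y)]. Adds red(y).
red(y) first appears in round 5.

5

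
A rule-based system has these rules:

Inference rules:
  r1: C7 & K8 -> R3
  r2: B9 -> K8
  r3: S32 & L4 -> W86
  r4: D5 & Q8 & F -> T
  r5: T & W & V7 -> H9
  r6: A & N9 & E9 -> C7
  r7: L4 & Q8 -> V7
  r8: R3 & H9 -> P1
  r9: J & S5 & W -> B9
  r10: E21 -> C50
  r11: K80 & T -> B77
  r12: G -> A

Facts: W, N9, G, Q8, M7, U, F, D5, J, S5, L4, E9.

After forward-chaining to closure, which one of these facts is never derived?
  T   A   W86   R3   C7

W86

Round 1: r4 [D5 & Q8 & F -> T]; r7 [L4 & Q8 -> V7]; r9 [J & S5 & W -> B9]; r12 [G -> A]. Adds T, V7, B9, A.
Round 2: r2 [B9 -> K8]; r5 [T & W & V7 -> H9]; r6 [A & N9 & E9 -> C7]. Adds K8, H9, C7.
Round 3: r1 [C7 & K8 -> R3]. Adds R3.
Round 4: r8 [R3 & H9 -> P1]. Adds P1.
Derived: T (round 1), R3 (round 3), C7 (round 2), A (round 1). W86 never appears in any round.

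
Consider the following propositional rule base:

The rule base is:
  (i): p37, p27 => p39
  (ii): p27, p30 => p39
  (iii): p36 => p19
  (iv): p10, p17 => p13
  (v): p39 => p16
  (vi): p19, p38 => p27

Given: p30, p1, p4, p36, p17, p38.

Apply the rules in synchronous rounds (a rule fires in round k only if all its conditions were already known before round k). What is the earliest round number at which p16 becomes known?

Round 1: (iii) [p36 => p19]. New: p19.
Round 2: (vi) [p19, p38 => p27]. New: p27.
Round 3: (ii) [p27, p30 => p39]. New: p39.
Round 4: (v) [p39 => p16]. New: p16.
p16 first appears in round 4.

4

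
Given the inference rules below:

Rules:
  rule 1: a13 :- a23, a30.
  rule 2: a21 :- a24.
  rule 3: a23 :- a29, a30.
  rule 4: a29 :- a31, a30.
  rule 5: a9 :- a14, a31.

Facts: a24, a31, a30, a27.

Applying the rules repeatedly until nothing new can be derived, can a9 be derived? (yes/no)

[1] rule 2 [a21 :- a24.]; rule 4 [a29 :- a31, a30.]. ⇒ new: a21, a29.
[2] rule 3 [a23 :- a29, a30.]. ⇒ new: a23.
[3] rule 1 [a13 :- a23, a30.]. ⇒ new: a13.
Fixed point reached. a9 is concluded only by rule 5; rule 5 needs a14 (never derived).

no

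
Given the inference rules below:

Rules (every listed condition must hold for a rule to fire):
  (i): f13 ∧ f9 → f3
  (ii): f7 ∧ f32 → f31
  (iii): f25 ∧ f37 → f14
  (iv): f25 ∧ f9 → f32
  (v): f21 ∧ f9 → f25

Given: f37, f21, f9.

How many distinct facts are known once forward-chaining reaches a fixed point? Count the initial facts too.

Round 1: (v) [f21 ∧ f9 → f25]. New: f25.
Round 2: (iii) [f25 ∧ f37 → f14]; (iv) [f25 ∧ f9 → f32]. New: f14, f32.
Closure: {f14, f21, f25, f32, f37, f9} — 6 facts.

6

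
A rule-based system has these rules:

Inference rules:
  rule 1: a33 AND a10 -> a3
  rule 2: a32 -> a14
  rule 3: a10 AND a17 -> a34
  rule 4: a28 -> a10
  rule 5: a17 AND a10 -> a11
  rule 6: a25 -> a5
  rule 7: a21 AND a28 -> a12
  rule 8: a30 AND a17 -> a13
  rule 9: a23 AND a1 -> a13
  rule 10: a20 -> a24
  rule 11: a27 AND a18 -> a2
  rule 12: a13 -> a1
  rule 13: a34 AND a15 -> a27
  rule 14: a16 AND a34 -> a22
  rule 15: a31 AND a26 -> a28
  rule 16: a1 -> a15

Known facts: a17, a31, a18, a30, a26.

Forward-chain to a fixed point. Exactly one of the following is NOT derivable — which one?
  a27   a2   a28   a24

Round 1: rule 8 [a30 AND a17 -> a13]; rule 15 [a31 AND a26 -> a28]. Adds a13, a28.
Round 2: rule 4 [a28 -> a10]; rule 12 [a13 -> a1]. Adds a10, a1.
Round 3: rule 3 [a10 AND a17 -> a34]; rule 5 [a17 AND a10 -> a11]; rule 16 [a1 -> a15]. Adds a34, a11, a15.
Round 4: rule 13 [a34 AND a15 -> a27]. Adds a27.
Round 5: rule 11 [a27 AND a18 -> a2]. Adds a2.
Derived: a2 (round 5), a27 (round 4), a28 (round 1). a24 never appears in any round.

a24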